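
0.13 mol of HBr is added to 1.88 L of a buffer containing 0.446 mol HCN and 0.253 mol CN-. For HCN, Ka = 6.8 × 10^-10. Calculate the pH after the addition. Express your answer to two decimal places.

After neutralization: n(HCN) = 0.576 mol, n(CN-) = 0.123 mol.
pKa = −log(6.8 × 10^-10) = 9.167
Henderson–Hasselbalch with mole ratio 0.123/0.576: pH = 9.167 + (-0.671)

pH = 8.50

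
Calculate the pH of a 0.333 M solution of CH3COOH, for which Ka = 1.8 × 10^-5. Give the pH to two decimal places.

pH = 2.61

CH3COOH ⇌ CH3COO- + H+
From the ICE table, Ka = [H+]²/(0.333 − [H+]) = 1.8 × 10^-5.
Assume [H+] ≪ 0.333: [H+] ≈ √(1.8 × 10^-5 × 0.333) = 2.45 × 10^-3 M
Check: 0.74% ionized — well under 5%, approximation valid.
pH = −log[H+] = −log(2.45 × 10^-3) = 2.61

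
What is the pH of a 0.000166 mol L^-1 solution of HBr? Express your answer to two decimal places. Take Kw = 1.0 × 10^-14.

HBr is a strong acid and dissociates completely, so [H+] = 0.000166 M.
pH = -log(0.000166) = 3.78

pH = 3.78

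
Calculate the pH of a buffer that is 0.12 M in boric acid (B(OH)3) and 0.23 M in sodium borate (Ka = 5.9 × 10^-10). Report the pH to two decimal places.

pKa = −log(5.9 × 10^-10) = 9.229
Using pH = pKa + log([base]/[acid]) with [base]/[acid] = 0.23/0.12:
pH = 9.229 + (+0.283) = 9.51

pH = 9.51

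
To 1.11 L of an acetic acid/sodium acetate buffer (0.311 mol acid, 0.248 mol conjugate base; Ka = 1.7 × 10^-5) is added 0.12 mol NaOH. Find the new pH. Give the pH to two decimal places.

pH = 5.05

OH- converts CH3COOH to CH3COO-: CH3COOH → 0.191 mol, CH3COO- → 0.368 mol.
pKa = −log(1.7 × 10^-5) = 4.770
pH = pKa + log(n_CH3COO-/n_CH3COOH) = 4.770 + log(0.368/0.191) = 4.770 + (+0.285)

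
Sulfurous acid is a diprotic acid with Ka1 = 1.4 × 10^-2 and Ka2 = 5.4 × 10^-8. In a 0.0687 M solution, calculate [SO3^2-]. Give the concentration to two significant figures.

5.4 × 10^-8 M

First ionization gives [H+] ≈ [HSO3-] = 2.48 × 10^-2 M.
Second step: Ka2 = [H+][SO3^2-]/[HSO3-] ≈ [SO3^2-] (since [H+] ≈ [HSO3-]).
So [SO3^2-] ≈ Ka2.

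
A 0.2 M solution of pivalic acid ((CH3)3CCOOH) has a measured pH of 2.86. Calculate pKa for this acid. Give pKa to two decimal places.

pKa = 5.02

[H+] = 10^(-2.86) = 1.38 × 10^-3 M
At equilibrium [HA] = 0.2 − 1.38 × 10^-3 = 1.99 × 10^-1 M
Ka = [H+][A-]/[HA] = (1.38 × 10^-3)² / 1.99 × 10^-1 = 9.57 × 10^-6
pKa = -log(9.57 × 10^-6) = 5.02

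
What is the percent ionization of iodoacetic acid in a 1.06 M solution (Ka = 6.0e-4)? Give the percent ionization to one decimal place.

ICH2COOH ⇌ ICH2COO- + H+; let x = [H+] at equilibrium.
x ≈ √(Ka·C₀) = √(6.0 × 10^-4 × 1.06) = 2.52 × 10^-2 M
Fraction ionized = 2.52 × 10^-2 / 1.06 = 0.0238 → 2.4%

2.4%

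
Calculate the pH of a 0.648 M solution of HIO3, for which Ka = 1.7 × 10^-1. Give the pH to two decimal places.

pH = 0.59

HIO3 ⇌ IO3- + H+
Let x = [H+] at equilibrium. Ka = x²/(0.648 − x).
Here C₀/Ka ≈ 3.81, so the small-x approximation fails. Use the quadratic:
x = (−Ka + √(Ka² + 4·Ka·C₀))/2 = 2.58 × 10^-1 M
pH = −log(2.58 × 10^-1) = 0.59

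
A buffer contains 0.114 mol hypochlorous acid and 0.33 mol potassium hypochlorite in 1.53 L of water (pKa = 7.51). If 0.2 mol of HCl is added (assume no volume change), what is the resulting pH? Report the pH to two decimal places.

Added H+ converts OCl- to HOCl: HOCl → 0.314 mol, OCl- → 0.13 mol.
pH = pKa + log([A⁻]/[HA]) = 7.51 + log(0.13/0.314) = 7.51 -0.383

pH = 7.13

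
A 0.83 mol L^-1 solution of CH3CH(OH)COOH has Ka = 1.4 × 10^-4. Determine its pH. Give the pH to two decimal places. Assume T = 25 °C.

CH3CH(OH)COOH ⇌ CH3CH(OH)COO- + H+
From the ICE table, Ka = [H+]²/(0.83 − [H+]) = 1.4 × 10^-4.
Neglecting [H+] in the denominator: [H+] = √(1.4 × 10^-4 × 0.83) = 1.08 × 10^-2 M
pH = −log(1.08 × 10^-2) = 1.97

pH = 1.97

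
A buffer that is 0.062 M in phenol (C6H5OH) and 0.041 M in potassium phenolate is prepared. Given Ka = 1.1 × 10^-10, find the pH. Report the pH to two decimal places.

pKa = −log(1.1 × 10^-10) = 9.959
Using pH = pKa + log([base]/[acid]) with [base]/[acid] = 0.041/0.062:
pH = 9.959 + (-0.180) = 9.78

pH = 9.78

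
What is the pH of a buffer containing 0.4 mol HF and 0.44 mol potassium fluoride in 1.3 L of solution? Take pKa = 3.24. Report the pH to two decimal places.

Using pH = pKa + log([base]/[acid]) with [base]/[acid] = 0.44/0.4:
pH = 3.24 + (+0.041) = 3.28

pH = 3.28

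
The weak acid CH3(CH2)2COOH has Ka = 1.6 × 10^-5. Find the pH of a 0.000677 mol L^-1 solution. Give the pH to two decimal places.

pH = 4.02

CH3(CH2)2COOH ⇌ CH3(CH2)2COO- + H+
Ka = [H+]²/(0.000677 − [H+]) = 1.6 × 10^-5
Here C₀/Ka ≈ 42.3, so the small-[H+] approximation fails. Use the quadratic:
[H+] = [−1.6e-05 + √(1.6e-05² + 4.33e-08)]/2 = 9.64 × 10^-5 M
pH = −log[H+] = −log(9.64 × 10^-5) = 4.02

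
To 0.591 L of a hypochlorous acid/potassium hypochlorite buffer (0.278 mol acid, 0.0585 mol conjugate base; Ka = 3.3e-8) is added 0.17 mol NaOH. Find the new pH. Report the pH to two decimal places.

pH = 7.81

After neutralization: n(HOCl) = 0.108 mol, n(OCl-) = 0.229 mol.
pKa = −log(3.3 × 10^-8) = 7.481
Henderson–Hasselbalch with mole ratio 0.229/0.108: pH = 7.481 + (+0.326)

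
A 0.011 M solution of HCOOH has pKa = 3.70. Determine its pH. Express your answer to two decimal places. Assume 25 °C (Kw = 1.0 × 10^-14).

HCOOH ⇌ HCOO- + H+
Ka = 10^(−3.70) = 2.00 × 10^-4
Ka = [H+]²/(0.011 − [H+]) = 2.00 × 10^-4
Here C₀/Ka ≈ 55, so the small-[H+] approximation fails. Use the quadratic:
[H+] = [−0.0002 + √(0.0002² + 8.8e-06)]/2 = 1.39 × 10^-3 M
pH = −log[H+] = −log(1.39 × 10^-3) = 2.86

pH = 2.86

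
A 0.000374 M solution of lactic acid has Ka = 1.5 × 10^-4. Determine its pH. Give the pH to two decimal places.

CH3CH(OH)COOH ⇌ CH3CH(OH)COO- + H+
From the ICE table, Ka = [H+]²/(0.000374 − [H+]) = 1.5 × 10^-4.
Here C₀/Ka ≈ 2.49, so the small-[H+] approximation fails. Use the quadratic:
[H+] = (−Ka + √(Ka² + 4·Ka·C₀))/2 = 1.73 × 10^-4 M
pH = −log[H+] = −log(1.73 × 10^-4) = 3.76

pH = 3.76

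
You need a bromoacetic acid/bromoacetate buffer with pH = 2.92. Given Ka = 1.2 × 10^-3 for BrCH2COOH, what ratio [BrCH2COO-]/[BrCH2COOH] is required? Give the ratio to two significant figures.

pKa = -log(1.2 × 10^-3) = 2.921
pH = pKa + log(r) ⇒ log(r) = 2.92 − 2.921 = -0.001
r = [BrCH2COO-]/[BrCH2COOH] = 10^(-0.001) = 0.998

ratio = 1.0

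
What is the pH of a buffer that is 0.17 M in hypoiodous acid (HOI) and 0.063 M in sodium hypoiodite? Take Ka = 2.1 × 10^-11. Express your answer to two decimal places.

pH = 10.25

pKa = −log(2.1 × 10^-11) = 10.678
Henderson–Hasselbalch: pH = pKa + log([OI-]/[HOI]) = 10.678 + log(0.063/0.17)
pH = 10.678 + (-0.431) = 10.25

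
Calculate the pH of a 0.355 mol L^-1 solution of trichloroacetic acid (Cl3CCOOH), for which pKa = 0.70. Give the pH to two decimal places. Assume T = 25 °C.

pH = 0.73

Cl3CCOOH ⇌ Cl3CCOO- + H+
Ka = 10^(−0.70) = 2.00 × 10^-1
From the ICE table, Ka = x²/(0.355 − x) = 2.00 × 10^-1.
The 5% rule fails; solving x² + Ka·x − Ka·C₀ = 0 exactly:
x = (−Ka + √(Ka² + 4·Ka·C₀))/2 = 1.85 × 10^-1 M
pH = −log(1.85 × 10^-1) = 0.73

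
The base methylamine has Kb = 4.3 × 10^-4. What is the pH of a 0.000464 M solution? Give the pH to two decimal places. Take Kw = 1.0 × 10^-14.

CH3NH2 + H2O ⇌ CH3NH3+ + OH-
Kb = [OH-]²/(0.000464 − [OH-]) = 4.3 × 10^-4
Here C₀/Kb ≈ 1.08, so the small-[OH-] approximation fails. Use the quadratic:
[OH-] = (−Kb + √(Kb² + 4·Kb·C₀))/2 = 2.81 × 10^-4 M
pOH = 3.55, so pH = 14.00 − pOH = 10.45

pH = 10.45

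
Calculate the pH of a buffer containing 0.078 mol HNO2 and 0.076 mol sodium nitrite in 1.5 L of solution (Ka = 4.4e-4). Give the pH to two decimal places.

pKa = −log(4.4 × 10^-4) = 3.357
pH = pKa + log([A⁻]/[HA]) = 3.357 + log(0.076/0.078)
pH = 3.357 + (-0.011) = 3.35

pH = 3.35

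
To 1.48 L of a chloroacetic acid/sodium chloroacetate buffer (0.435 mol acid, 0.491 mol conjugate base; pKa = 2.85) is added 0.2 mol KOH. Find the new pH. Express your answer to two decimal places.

OH- converts ClCH2COOH to ClCH2COO-: ClCH2COOH → 0.235 mol, ClCH2COO- → 0.691 mol.
pH = pKa + log(n_ClCH2COO-/n_ClCH2COOH) = 2.85 + log(0.691/0.235) = 2.85 + (+0.468)

pH = 3.32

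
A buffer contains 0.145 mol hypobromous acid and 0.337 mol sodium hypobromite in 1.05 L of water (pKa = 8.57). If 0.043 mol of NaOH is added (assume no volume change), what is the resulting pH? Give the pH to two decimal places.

OH- converts HOBr to OBr-: HOBr → 0.102 mol, OBr- → 0.38 mol.
pH = pKa + log([A⁻]/[HA]) = 8.57 + log(0.38/0.102) = 8.57 +0.571

pH = 9.14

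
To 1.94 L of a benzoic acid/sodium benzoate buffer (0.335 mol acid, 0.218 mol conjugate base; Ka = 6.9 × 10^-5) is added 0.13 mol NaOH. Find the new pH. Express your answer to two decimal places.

pH = 4.39

OH- converts C6H5COOH to C6H5COO-: C6H5COOH → 0.205 mol, C6H5COO- → 0.348 mol.
pKa = −log(6.9 × 10^-5) = 4.161
Henderson–Hasselbalch with mole ratio 0.348/0.205: pH = 4.161 + (+0.230)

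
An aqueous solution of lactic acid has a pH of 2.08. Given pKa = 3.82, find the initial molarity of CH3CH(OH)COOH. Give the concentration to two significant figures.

[H+] = 10^(-2.08) = 8.32 × 10^-3 M = x
Ka = 10^(−3.82) = 1.51 × 10^-4
Ka = x²/(C₀ − x) ⇒ C₀ = x + x²/Ka
C₀ = 8.32 × 10^-3 + (8.32 × 10^-3)²/(1.51 × 10^-4) = 4.67 × 10^-1 M

C₀ = 4.7 × 10^-1 M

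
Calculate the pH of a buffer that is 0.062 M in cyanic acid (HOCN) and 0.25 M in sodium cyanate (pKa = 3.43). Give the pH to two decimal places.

pH = 4.04

pH = pKa + log([A⁻]/[HA]) = 3.43 + log(0.25/0.062)
pH = 3.43 + (+0.606) = 4.04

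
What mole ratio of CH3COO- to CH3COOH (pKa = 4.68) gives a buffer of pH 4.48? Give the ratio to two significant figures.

ratio = 0.63

pH = pKa + log(r) ⇒ log(r) = 4.48 − 4.68 = -0.20
r = [CH3COO-]/[CH3COOH] = 10^(-0.20) = 0.631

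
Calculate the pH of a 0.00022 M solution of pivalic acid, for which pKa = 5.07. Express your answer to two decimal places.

(CH3)3CCOOH ⇌ (CH3)3CCOO- + H+
Ka = 10^(−5.07) = 8.51 × 10^-6
From the ICE table, Ka = [H+]²/(0.00022 − [H+]) = 8.51 × 10^-6.
Here C₀/Ka ≈ 25.9, so the small-[H+] approximation fails. Use the quadratic:
[H+] = [−8.51e-06 + √(8.51e-06² + 7.49e-09)]/2 = 3.92 × 10^-5 M
pH = −log[H+] = −log(3.92 × 10^-5) = 4.41

pH = 4.41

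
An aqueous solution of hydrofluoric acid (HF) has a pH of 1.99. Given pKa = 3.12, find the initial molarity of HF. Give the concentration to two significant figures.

[H+] = 10^(-1.99) = 1.02 × 10^-2 M = x
Ka = 10^(−3.12) = 7.59 × 10^-4
Ka = x²/(C₀ − x) ⇒ C₀ = x + x²/Ka
C₀ = 1.02 × 10^-2 + (1.02 × 10^-2)²/(7.59 × 10^-4) = 1.47 × 10^-1 M

C₀ = 1.5 × 10^-1 M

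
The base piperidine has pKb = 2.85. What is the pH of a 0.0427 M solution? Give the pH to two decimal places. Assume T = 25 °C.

pH = 11.85

C5H10NH + H2O ⇌ C5H10NH2+ + OH-
Kb = 10^(−2.85) = 1.41 × 10^-3
Let x = [OH-] at equilibrium. Kb = x²/(0.0427 − x).
Here C₀/Kb ≈ 30.3, so the small-x approximation fails. Use the quadratic:
x = [−0.00141 + √(0.00141² + 0.000241)]/2 = 7.09 × 10^-3 M
pOH = −log(7.09 × 10^-3) = 2.15; pH = 14.00 − 2.15 = 11.85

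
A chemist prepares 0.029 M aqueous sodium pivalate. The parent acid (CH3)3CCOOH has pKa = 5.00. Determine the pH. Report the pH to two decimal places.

pH = 8.73

(CH3)3CCOO- is the conjugate base of the weak acid (CH3)3CCOOH.
Ka = 10^(−5.00) = 1.00 × 10^-5
Kb = Kw/Ka = 1.0×10^-14 / 1.00 × 10^-5 = 1.00 × 10^-9
Let x = [OH-] at equilibrium. Kb = x²/(0.029 − x).
Neglecting x in the denominator: x = √(1.00 × 10^-9 × 0.029) = 5.39 × 10^-6 M
pOH = −log(5.39 × 10^-6) = 5.27; pH = 14.00 − 5.27 = 8.73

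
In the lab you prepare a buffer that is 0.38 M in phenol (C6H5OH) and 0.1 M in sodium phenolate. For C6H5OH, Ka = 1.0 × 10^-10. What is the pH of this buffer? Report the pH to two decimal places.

pH = 9.42

pKa = −log(1.0 × 10^-10) = 10.000
Using pH = pKa + log([base]/[acid]) with [base]/[acid] = 0.1/0.38:
pH = 10.000 + (-0.580) = 9.42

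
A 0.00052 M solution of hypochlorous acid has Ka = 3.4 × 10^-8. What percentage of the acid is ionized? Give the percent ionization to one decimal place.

HOCl ⇌ OCl- + H+; let x = [H+] at equilibrium.
x ≈ √(Ka·C₀) = √(3.4 × 10^-8 × 0.00052) = 4.20 × 10^-6 M
Fraction ionized = 4.20 × 10^-6 / 0.00052 = 0.0081 → 0.8%

0.8%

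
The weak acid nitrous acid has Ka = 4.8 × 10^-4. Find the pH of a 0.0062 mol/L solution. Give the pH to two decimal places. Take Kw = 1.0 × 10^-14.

HNO2 ⇌ NO2- + H+
Ka = x²/(0.0062 − x) = 4.8 × 10^-4
Here C₀/Ka ≈ 12.9, so the small-x approximation fails. Use the quadratic:
x = (−Ka + √(Ka² + 4·Ka·C₀))/2 = 1.50 × 10^-3 M
pH = −log(1.50 × 10^-3) = 2.82

pH = 2.82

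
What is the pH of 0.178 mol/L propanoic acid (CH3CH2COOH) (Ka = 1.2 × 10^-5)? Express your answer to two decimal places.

pH = 2.84

CH3CH2COOH ⇌ CH3CH2COO- + H+
Let x = [H+] at equilibrium. Ka = x²/(0.178 − x).
Neglecting x in the denominator: x = √(1.2 × 10^-5 × 0.178) = 1.46 × 10^-3 M
pH = −log(1.46 × 10^-3) = 2.84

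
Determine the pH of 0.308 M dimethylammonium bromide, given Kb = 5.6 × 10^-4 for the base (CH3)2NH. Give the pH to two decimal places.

pH = 5.63

(CH3)2NH2+ is the conjugate acid of the weak base (CH3)2NH.
Ka = Kw/Kb = 1.0×10^-14 / 5.6 × 10^-4 = 1.79 × 10^-11
From the ICE table, Ka = x²/(0.308 − x) = 1.79 × 10^-11.
Assume x ≪ 0.308: x ≈ √(1.79 × 10^-11 × 0.308) = 2.35 × 10^-6 M
Check: 0.00076% ionized — well under 5%, approximation valid.
pH = −log(2.35 × 10^-6) = 5.63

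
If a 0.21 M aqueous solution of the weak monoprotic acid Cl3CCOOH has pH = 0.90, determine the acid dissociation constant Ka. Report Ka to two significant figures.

[H+] = 10^(-0.90) = 1.26 × 10^-1 M
At equilibrium [HA] = 0.21 − 1.26 × 10^-1 = 8.40 × 10^-2 M
Ka = [H+][A-]/[HA] = (1.26 × 10^-1)² / 8.40 × 10^-2 = 1.9 × 10^-1

Ka = 1.9 × 10^-1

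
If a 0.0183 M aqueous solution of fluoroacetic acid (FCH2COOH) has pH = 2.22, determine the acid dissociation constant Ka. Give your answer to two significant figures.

Ka = 3.0 × 10^-3

[H+] = 10^(-2.22) = 6.03 × 10^-3 M
At equilibrium [HA] = 0.0183 − 6.03 × 10^-3 = 1.23 × 10^-2 M
Ka = [H+][A-]/[HA] = (6.03 × 10^-3)² / 1.23 × 10^-2 = 3.0 × 10^-3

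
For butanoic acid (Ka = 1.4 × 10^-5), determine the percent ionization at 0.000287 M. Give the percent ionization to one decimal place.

19.8%

CH3(CH2)2COOH ⇌ CH3(CH2)2COO- + H+; let x = [H+] at equilibrium.
Solve x² + 1.4e-05x − 4.02e-09 = 0 → x = 5.68 × 10^-5 M
% ionization = x/C₀ × 100% = 5.68 × 10^-5/0.000287 × 100% = 19.8%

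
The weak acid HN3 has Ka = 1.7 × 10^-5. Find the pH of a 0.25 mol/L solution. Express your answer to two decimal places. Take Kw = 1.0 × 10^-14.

pH = 2.69

HN3 ⇌ N3- + H+
Let x = [H+] at equilibrium. Ka = x²/(0.25 − x).
Assume x ≪ 0.25: x ≈ √(1.7 × 10^-5 × 0.25) = 2.06 × 10^-3 M
(x/C₀ = 0.82% < 5%, so the approximation holds.)
pH = −log(2.06 × 10^-3) = 2.69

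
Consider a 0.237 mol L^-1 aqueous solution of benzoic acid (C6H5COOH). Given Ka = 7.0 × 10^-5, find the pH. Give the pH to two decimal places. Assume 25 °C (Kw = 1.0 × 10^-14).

pH = 2.39

C6H5COOH ⇌ C6H5COO- + H+
From the ICE table, Ka = x²/(0.237 − x) = 7.0 × 10^-5.
Neglecting x in the denominator: x = √(7.0 × 10^-5 × 0.237) = 4.07 × 10^-3 M
Check: 1.7% ionized — well under 5%, approximation valid.
pH = −log[H+] = −log(4.07 × 10^-3) = 2.39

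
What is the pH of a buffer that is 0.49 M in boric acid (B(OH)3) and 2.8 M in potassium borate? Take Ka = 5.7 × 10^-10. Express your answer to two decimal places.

pH = 10.00

pKa = −log(5.7 × 10^-10) = 9.244
Using pH = pKa + log([base]/[acid]) with [base]/[acid] = 2.8/0.49:
pH = 9.244 + (+0.757) = 10.00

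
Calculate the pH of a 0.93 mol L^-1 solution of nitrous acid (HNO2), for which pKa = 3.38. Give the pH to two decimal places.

pH = 1.71

HNO2 ⇌ NO2- + H+
Ka = 10^(−3.38) = 4.17 × 10^-4
Ka = x²/(0.93 − x) = 4.17 × 10^-4
Assume x ≪ 0.93: x ≈ √(4.17 × 10^-4 × 0.93) = 1.97 × 10^-2 M
Check: 2.1% ionized — well under 5%, approximation valid.
pH = −log(1.97 × 10^-2) = 1.71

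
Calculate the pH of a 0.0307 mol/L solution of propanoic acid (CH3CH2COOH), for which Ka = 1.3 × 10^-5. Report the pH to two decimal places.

CH3CH2COOH ⇌ CH3CH2COO- + H+
From the ICE table, Ka = [H+]²/(0.0307 − [H+]) = 1.3 × 10^-5.
Neglecting [H+] in the denominator: [H+] = √(1.3 × 10^-5 × 0.0307) = 6.32 × 10^-4 M
Check: 2.1% ionized — well under 5%, approximation valid.
pH = −log(6.32 × 10^-4) = 3.20

pH = 3.20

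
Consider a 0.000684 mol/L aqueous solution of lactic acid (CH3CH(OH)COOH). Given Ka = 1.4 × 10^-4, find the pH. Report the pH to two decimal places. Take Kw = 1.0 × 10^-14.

CH3CH(OH)COOH ⇌ CH3CH(OH)COO- + H+
From the ICE table, Ka = [H+]²/(0.000684 − [H+]) = 1.4 × 10^-4.
Here C₀/Ka ≈ 4.89, so the small-[H+] approximation fails. Use the quadratic:
[H+] = [−0.00014 + √(0.00014² + 3.83e-07)]/2 = 2.47 × 10^-4 M
pH = −log[H+] = −log(2.47 × 10^-4) = 3.61

pH = 3.61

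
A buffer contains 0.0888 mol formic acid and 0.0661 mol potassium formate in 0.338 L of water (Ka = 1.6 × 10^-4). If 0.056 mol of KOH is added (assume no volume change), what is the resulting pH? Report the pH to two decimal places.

pH = 4.37

After neutralization: n(HCOOH) = 0.0328 mol, n(HCOO-) = 0.122 mol.
pKa = −log(1.6 × 10^-4) = 3.796
pH = pKa + log(n_HCOO-/n_HCOOH) = 3.796 + log(0.122/0.0328) = 3.796 + (+0.570)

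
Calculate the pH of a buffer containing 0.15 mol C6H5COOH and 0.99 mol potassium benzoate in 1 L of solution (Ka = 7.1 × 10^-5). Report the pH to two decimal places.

pH = 4.97

pKa = −log(7.1 × 10^-5) = 4.149
pH = pKa + log([A⁻]/[HA]) = 4.149 + log(0.99/0.15)
pH = 4.149 + (+0.820) = 4.97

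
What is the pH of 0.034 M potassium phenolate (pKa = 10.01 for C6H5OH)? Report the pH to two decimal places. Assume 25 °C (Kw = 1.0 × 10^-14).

pH = 11.26

C6H5O- is the conjugate base of the weak acid C6H5OH.
Ka = 10^(−10.01) = 9.77 × 10^-11
Kb = Kw/Ka = 1.0×10^-14 / 9.77 × 10^-11 = 1.02 × 10^-4
Kb = [OH-]²/(0.034 − [OH-]) = 1.02 × 10^-4
[OH-] is not negligible relative to C₀; solve [OH-]² + 0.000102·[OH-] − 3.47e-06 = 0.
[OH-] = (−Kb + √(Kb² + 4·Kb·C₀))/2 = 1.81 × 10^-3 M
pOH = 2.74, so pH = 14.00 − pOH = 11.26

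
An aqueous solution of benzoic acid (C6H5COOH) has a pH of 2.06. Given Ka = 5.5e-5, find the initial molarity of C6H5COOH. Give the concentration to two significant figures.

[H+] = 10^(-2.06) = 8.71 × 10^-3 M = x
Ka = x²/(C₀ − x) ⇒ C₀ = x + x²/Ka
C₀ = 8.71 × 10^-3 + (8.71 × 10^-3)²/(5.5 × 10^-5) = 1.39 M

C₀ = 1.4 M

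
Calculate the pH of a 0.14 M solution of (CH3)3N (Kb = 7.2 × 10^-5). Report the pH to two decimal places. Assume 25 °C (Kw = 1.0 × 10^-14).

pH = 11.50

(CH3)3N + H2O ⇌ (CH3)3NH+ + OH-
Let x = [OH-] at equilibrium. Kb = x²/(0.14 − x).
Since Kb ≪ C₀, x ≈ √(Kb·C₀) = 3.17 × 10^-3 M.
pOH = −log(3.17 × 10^-3) = 2.50; pH = 14.00 − 2.50 = 11.50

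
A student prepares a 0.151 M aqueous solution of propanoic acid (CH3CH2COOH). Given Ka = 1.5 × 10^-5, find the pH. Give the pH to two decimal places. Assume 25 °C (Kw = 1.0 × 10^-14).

pH = 2.82

CH3CH2COOH ⇌ CH3CH2COO- + H+
From the ICE table, Ka = [H+]²/(0.151 − [H+]) = 1.5 × 10^-5.
Assume [H+] ≪ 0.151: [H+] ≈ √(1.5 × 10^-5 × 0.151) = 1.50 × 10^-3 M
Check: 1% ionized — well under 5%, approximation valid.
pH = −log[H+] = −log(1.50 × 10^-3) = 2.82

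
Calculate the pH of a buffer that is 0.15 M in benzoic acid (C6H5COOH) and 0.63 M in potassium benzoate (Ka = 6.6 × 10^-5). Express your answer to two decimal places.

pKa = −log(6.6 × 10^-5) = 4.180
pH = pKa + log([A⁻]/[HA]) = 4.180 + log(0.63/0.15)
pH = 4.180 + (+0.623) = 4.80

pH = 4.80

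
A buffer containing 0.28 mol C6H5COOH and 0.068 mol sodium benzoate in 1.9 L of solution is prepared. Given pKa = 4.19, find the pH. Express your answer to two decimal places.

pH = pKa + log([A⁻]/[HA]) = 4.19 + log(0.068/0.28)
pH = 4.19 + (-0.615) = 3.58

pH = 3.58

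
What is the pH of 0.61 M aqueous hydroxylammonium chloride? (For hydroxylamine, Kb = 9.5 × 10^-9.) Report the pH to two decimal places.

NH3OH+ is the conjugate acid of the weak base NH2OH.
Ka = Kw/Kb = 1.0×10^-14 / 9.5 × 10^-9 = 1.05 × 10^-6
Let x = [H+] at equilibrium. Ka = x²/(0.61 − x).
Since Ka ≪ C₀, x ≈ √(Ka·C₀) = 8.00 × 10^-4 M.
(x/C₀ = 0.13% < 5%, so the approximation holds.)
pH = −log(8.00 × 10^-4) = 3.10

pH = 3.10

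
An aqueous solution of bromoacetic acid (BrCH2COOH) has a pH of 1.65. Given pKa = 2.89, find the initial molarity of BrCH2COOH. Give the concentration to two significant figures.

[H+] = 10^(-1.65) = 2.24 × 10^-2 M = x
Ka = 10^(−2.89) = 1.29 × 10^-3
Ka = x²/(C₀ − x) ⇒ C₀ = x + x²/Ka
C₀ = 2.24 × 10^-2 + (2.24 × 10^-2)²/(1.29 × 10^-3) = 4.11 × 10^-1 M

C₀ = 4.1 × 10^-1 M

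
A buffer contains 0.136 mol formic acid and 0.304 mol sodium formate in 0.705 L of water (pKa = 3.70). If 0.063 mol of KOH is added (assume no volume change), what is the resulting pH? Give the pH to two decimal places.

pH = 4.40

OH- converts HCOOH to HCOO-: HCOOH → 0.073 mol, HCOO- → 0.367 mol.
pH = pKa + log(n_HCOO-/n_HCOOH) = 3.70 + log(0.367/0.073) = 3.70 + (+0.701)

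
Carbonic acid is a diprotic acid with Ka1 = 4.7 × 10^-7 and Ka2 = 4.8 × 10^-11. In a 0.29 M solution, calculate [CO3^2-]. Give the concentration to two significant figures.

First ionization gives [H+] ≈ [HCO3-] = 3.69 × 10^-4 M.
Second step: Ka2 = [H+][CO3^2-]/[HCO3-] ≈ [CO3^2-] (since [H+] ≈ [HCO3-]).
So [CO3^2-] ≈ Ka2.

4.8 × 10^-11 M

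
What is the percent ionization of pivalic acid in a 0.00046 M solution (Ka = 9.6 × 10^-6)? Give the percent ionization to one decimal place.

(CH3)3CCOOH ⇌ (CH3)3CCOO- + H+; let x = [H+] at equilibrium.
Solve x² + 9.6e-06x − 4.42e-09 = 0 → x = 6.18 × 10^-5 M
Fraction ionized = 6.18 × 10^-5 / 0.00046 = 0.1343 → 13.4%

13.4%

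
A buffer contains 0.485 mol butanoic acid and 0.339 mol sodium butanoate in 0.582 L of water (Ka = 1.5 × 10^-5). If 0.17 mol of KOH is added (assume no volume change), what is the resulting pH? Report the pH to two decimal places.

After neutralization: n(CH3(CH2)2COOH) = 0.315 mol, n(CH3(CH2)2COO-) = 0.509 mol.
pKa = −log(1.5 × 10^-5) = 4.824
pH = pKa + log(n_CH3(CH2)2COO-/n_CH3(CH2)2COOH) = 4.824 + log(0.509/0.315) = 4.824 + (+0.208)

pH = 5.03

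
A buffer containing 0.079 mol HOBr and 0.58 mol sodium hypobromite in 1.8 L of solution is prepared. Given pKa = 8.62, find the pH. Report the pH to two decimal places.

pH = 9.49

Henderson–Hasselbalch: pH = pKa + log([OBr-]/[HOBr]) = 8.62 + log(0.58/0.079)
pH = 8.62 + (+0.866) = 9.49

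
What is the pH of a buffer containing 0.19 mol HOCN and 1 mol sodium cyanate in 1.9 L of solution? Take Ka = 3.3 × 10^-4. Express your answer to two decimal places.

pH = 4.20

pKa = −log(3.3 × 10^-4) = 3.481
Using pH = pKa + log([base]/[acid]) with [base]/[acid] = 1/0.19:
pH = 3.481 + (+0.721) = 4.20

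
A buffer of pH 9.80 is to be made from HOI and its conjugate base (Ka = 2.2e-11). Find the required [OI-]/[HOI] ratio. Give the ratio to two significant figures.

ratio = 0.14

pKa = -log(2.2 × 10^-11) = 10.658
pH = pKa + log(r) ⇒ log(r) = 9.80 − 10.658 = -0.858
r = [OI-]/[HOI] = 10^(-0.858) = 0.139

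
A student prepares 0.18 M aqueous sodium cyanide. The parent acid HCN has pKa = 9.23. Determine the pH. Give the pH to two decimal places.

pH = 11.24

CN- is the conjugate base of the weak acid HCN.
Ka = 10^(−9.23) = 5.89 × 10^-10
Kb = Kw/Ka = 1.0×10^-14 / 5.89 × 10^-10 = 1.70 × 10^-5
Kb = x²/(0.18 − x) = 1.70 × 10^-5
Neglecting x in the denominator: x = √(1.70 × 10^-5 × 0.18) = 1.75 × 10^-3 M
Check: 0.97% ionized — well under 5%, approximation valid.
pOH = −log(1.75 × 10^-3) = 2.76; pH = 14.00 − 2.76 = 11.24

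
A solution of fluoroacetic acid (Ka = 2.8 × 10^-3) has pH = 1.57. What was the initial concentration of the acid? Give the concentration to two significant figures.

C₀ = 2.9 × 10^-1 M

[H+] = 10^(-1.57) = 2.69 × 10^-2 M = x
Ka = x²/(C₀ − x) ⇒ C₀ = x + x²/Ka
C₀ = 2.69 × 10^-2 + (2.69 × 10^-2)²/(2.8 × 10^-3) = 2.85 × 10^-1 M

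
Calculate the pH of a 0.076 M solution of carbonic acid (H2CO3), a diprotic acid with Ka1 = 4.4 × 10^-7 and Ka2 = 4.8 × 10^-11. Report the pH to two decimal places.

pH = 3.74

Since Ka1 ≫ Ka2, the first ionization dominates [H+].
Ka1 = x²/(0.076 − x) = 4.4 × 10^-7
x ≈ √(4.4 × 10^-7 × 0.076) = 1.83 × 10^-4 M
pH = −log(1.83 × 10^-4) = 3.74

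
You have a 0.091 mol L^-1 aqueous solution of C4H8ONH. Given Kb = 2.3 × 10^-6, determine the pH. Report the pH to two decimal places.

pH = 10.66

C4H8ONH + H2O ⇌ C4H8ONH2+ + OH-
Kb = x²/(0.091 − x) = 2.3 × 10^-6
Neglecting x in the denominator: x = √(2.3 × 10^-6 × 0.091) = 4.57 × 10^-4 M
pOH = −log(4.57 × 10^-4) = 3.34; pH = 14.00 − 3.34 = 10.66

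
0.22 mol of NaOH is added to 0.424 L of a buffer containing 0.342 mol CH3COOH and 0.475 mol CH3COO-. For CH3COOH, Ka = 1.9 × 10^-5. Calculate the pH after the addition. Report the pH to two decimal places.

pH = 5.48

After neutralization: n(CH3COOH) = 0.122 mol, n(CH3COO-) = 0.695 mol.
pKa = −log(1.9 × 10^-5) = 4.721
Henderson–Hasselbalch with mole ratio 0.695/0.122: pH = 4.721 + (+0.756)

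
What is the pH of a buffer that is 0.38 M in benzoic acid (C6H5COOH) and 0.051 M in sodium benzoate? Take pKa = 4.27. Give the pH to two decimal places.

pH = 3.40

Henderson–Hasselbalch: pH = pKa + log([C6H5COO-]/[C6H5COOH]) = 4.27 + log(0.051/0.38)
pH = 4.27 + (-0.872) = 3.40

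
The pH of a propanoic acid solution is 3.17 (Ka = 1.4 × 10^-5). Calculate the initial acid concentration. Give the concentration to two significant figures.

[H+] = 10^(-3.17) = 6.76 × 10^-4 M = x
Ka = x²/(C₀ − x) ⇒ C₀ = x + x²/Ka
C₀ = 6.76 × 10^-4 + (6.76 × 10^-4)²/(1.4 × 10^-5) = 3.33 × 10^-2 M

C₀ = 3.3 × 10^-2 M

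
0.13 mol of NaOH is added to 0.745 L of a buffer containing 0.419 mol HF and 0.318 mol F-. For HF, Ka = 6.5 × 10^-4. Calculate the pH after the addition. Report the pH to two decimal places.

After neutralization: n(HF) = 0.289 mol, n(F-) = 0.448 mol.
pKa = −log(6.5 × 10^-4) = 3.187
pH = pKa + log(n_F-/n_HF) = 3.187 + log(0.448/0.289) = 3.187 + (+0.190)

pH = 3.38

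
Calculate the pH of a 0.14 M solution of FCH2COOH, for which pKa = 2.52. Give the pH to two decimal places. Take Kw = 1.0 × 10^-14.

FCH2COOH ⇌ FCH2COO- + H+
Ka = 10^(−2.52) = 3.02 × 10^-3
Ka = [H+]²/(0.14 − [H+]) = 3.02 × 10^-3
Here C₀/Ka ≈ 46.4, so the small-[H+] approximation fails. Use the quadratic:
[H+] = (−Ka + √(Ka² + 4·Ka·C₀))/2 = 1.91 × 10^-2 M
pH = −log(1.91 × 10^-2) = 1.72

pH = 1.72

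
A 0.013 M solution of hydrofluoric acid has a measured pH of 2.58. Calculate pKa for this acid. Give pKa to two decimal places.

[H+] = 10^(-2.58) = 2.63 × 10^-3 M
At equilibrium [HA] = 0.013 − 2.63 × 10^-3 = 1.04 × 10^-2 M
Ka = [H+][A-]/[HA] = (2.63 × 10^-3)² / 1.04 × 10^-2 = 6.65 × 10^-4
pKa = -log(6.65 × 10^-4) = 3.18

pKa = 3.18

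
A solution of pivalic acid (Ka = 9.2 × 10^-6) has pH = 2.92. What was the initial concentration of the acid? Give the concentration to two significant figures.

C₀ = 1.6 × 10^-1 M

[H+] = 10^(-2.92) = 1.20 × 10^-3 M = x
Ka = x²/(C₀ − x) ⇒ C₀ = x + x²/Ka
C₀ = 1.20 × 10^-3 + (1.20 × 10^-3)²/(9.2 × 10^-6) = 1.58 × 10^-1 M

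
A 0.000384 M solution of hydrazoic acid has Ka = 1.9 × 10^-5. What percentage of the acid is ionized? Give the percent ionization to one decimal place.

19.9%

HN3 ⇌ N3- + H+; let x = [H+] at equilibrium.
Ka = x²/(C₀ − x); solving the quadratic gives x = 7.64 × 10^-5 M.
Fraction ionized = 7.64 × 10^-5 / 0.000384 = 0.1990 → 19.9%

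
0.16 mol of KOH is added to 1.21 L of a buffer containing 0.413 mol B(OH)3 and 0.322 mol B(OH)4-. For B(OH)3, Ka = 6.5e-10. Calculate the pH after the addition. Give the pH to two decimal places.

pH = 9.47

OH- converts B(OH)3 to B(OH)4-: B(OH)3 → 0.253 mol, B(OH)4- → 0.482 mol.
pKa = −log(6.5 × 10^-10) = 9.187
pH = pKa + log(n_B(OH)4-/n_B(OH)3) = 9.187 + log(0.482/0.253) = 9.187 + (+0.280)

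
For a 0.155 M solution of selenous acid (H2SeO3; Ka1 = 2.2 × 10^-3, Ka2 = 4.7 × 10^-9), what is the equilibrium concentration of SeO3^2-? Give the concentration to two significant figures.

4.7 × 10^-9 M

First ionization gives [H+] ≈ [HSeO3-] = 1.74 × 10^-2 M.
Second step: Ka2 = [H+][SeO3^2-]/[HSeO3-] ≈ [SeO3^2-] (since [H+] ≈ [HSeO3-]).
So [SeO3^2-] ≈ Ka2.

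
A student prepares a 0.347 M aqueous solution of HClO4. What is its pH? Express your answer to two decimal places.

HClO4 is a strong acid and dissociates completely, so [H+] = 0.347 M.
pH = -log(0.347) = 0.46

pH = 0.46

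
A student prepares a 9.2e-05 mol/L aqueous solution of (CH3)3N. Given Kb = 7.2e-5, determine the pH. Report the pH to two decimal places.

(CH3)3N + H2O ⇌ (CH3)3NH+ + OH-
From the ICE table, Kb = [OH-]²/(9.2e-05 − [OH-]) = 7.2 × 10^-5.
The 5% rule fails; solving [OH-]² + Kb·[OH-] − Kb·C₀ = 0 exactly:
[OH-] = [−7.2e-05 + √(7.2e-05² + 2.65e-08)]/2 = 5.30 × 10^-5 M
pOH = −log(5.30 × 10^-5) = 4.28; pH = 14.00 − 4.28 = 9.72

pH = 9.72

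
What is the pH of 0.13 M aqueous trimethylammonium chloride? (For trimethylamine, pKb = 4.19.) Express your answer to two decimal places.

pH = 5.35

(CH3)3NH+ is the conjugate acid of the weak base (CH3)3N.
Kb = 10^(−4.19) = 6.46 × 10^-5
Ka = Kw/Kb = 1.0×10^-14 / 6.46 × 10^-5 = 1.55 × 10^-10
From the ICE table, Ka = x²/(0.13 − x) = 1.55 × 10^-10.
Assume x ≪ 0.13: x ≈ √(1.55 × 10^-10 × 0.13) = 4.49 × 10^-6 M
pH = −log[H+] = −log(4.49 × 10^-6) = 5.35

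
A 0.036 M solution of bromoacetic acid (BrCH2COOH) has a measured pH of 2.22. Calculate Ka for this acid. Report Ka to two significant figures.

[H+] = 10^(-2.22) = 6.03 × 10^-3 M
At equilibrium [HA] = 0.036 − 6.03 × 10^-3 = 3.00 × 10^-2 M
Ka = [H+][A-]/[HA] = (6.03 × 10^-3)² / 3.00 × 10^-2 = 1.2 × 10^-3

Ka = 1.2 × 10^-3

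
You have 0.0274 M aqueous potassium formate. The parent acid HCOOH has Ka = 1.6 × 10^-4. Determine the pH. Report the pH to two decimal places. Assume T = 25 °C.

pH = 8.12

HCOO- is the conjugate base of the weak acid HCOOH.
Kb = Kw/Ka = 1.0×10^-14 / 1.6 × 10^-4 = 6.25 × 10^-11
Kb = [OH-]²/(0.0274 − [OH-]) = 6.25 × 10^-11
Neglecting [OH-] in the denominator: [OH-] = √(6.25 × 10^-11 × 0.0274) = 1.31 × 10^-6 M
pOH = −log(1.31 × 10^-6) = 5.88; pH = 14.00 − 5.88 = 8.12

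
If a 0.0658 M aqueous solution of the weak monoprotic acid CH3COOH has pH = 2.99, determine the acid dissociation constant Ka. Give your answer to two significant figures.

[H+] = 10^(-2.99) = 1.02 × 10^-3 M
At equilibrium [HA] = 0.0658 − 1.02 × 10^-3 = 6.48 × 10^-2 M
Ka = [H+][A-]/[HA] = (1.02 × 10^-3)² / 6.48 × 10^-2 = 1.6 × 10^-5

Ka = 1.6 × 10^-5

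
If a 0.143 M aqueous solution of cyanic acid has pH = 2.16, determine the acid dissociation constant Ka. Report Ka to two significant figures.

Ka = 3.5 × 10^-4

[H+] = 10^(-2.16) = 6.92 × 10^-3 M
At equilibrium [HA] = 0.143 − 6.92 × 10^-3 = 1.36 × 10^-1 M
Ka = [H+][A-]/[HA] = (6.92 × 10^-3)² / 1.36 × 10^-1 = 3.5 × 10^-4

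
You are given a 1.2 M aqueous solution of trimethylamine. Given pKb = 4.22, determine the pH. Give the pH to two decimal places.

pH = 11.93

(CH3)3N + H2O ⇌ (CH3)3NH+ + OH-
Kb = 10^(−4.22) = 6.03 × 10^-5
From the ICE table, Kb = x²/(1.2 − x) = 6.03 × 10^-5.
Neglecting x in the denominator: x = √(6.03 × 10^-5 × 1.2) = 8.51 × 10^-3 M
Check: 0.71% ionized — well under 5%, approximation valid.
pOH = 2.07, so pH = 14.00 − pOH = 11.93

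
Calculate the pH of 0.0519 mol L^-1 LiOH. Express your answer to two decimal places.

pH = 12.72

LiOH is a strong base; [OH-] = 0.0519 M.
pOH = -log(0.0519) = 1.28
pH = 14.00 - 1.28 = 12.72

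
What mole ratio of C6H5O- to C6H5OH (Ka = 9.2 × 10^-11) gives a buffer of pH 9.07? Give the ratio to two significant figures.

ratio = 0.11

pKa = -log(9.2 × 10^-11) = 10.036
pH = pKa + log(r) ⇒ log(r) = 9.07 − 10.036 = -0.966
r = [C6H5O-]/[C6H5OH] = 10^(-0.966) = 0.108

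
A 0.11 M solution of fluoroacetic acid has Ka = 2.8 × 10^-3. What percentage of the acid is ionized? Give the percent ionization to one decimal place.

FCH2COOH ⇌ FCH2COO- + H+; let x = [H+] at equilibrium.
Solve x² + 0.0028x − 0.000308 = 0 → x = 1.62 × 10^-2 M
Fraction ionized = 1.62 × 10^-2 / 0.11 = 0.1473 → 14.7%

14.7%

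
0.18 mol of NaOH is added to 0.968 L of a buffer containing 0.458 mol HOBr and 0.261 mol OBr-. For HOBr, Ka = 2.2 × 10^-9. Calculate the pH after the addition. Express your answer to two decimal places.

OH- converts HOBr to OBr-: HOBr → 0.278 mol, OBr- → 0.441 mol.
pKa = −log(2.2 × 10^-9) = 8.658
Henderson–Hasselbalch with mole ratio 0.441/0.278: pH = 8.658 + (+0.200)

pH = 8.86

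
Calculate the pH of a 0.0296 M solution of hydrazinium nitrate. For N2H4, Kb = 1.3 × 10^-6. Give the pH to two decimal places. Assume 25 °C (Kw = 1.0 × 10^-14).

pH = 4.82

N2H5+ is the conjugate acid of the weak base N2H4.
Ka = Kw/Kb = 1.0×10^-14 / 1.3 × 10^-6 = 7.69 × 10^-9
From the ICE table, Ka = [H+]²/(0.0296 − [H+]) = 7.69 × 10^-9.
Neglecting [H+] in the denominator: [H+] = √(7.69 × 10^-9 × 0.0296) = 1.51 × 10^-5 M
pH = −log(1.51 × 10^-5) = 4.82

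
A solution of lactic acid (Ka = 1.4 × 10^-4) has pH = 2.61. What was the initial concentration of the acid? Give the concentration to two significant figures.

[H+] = 10^(-2.61) = 2.45 × 10^-3 M = x
Ka = x²/(C₀ − x) ⇒ C₀ = x + x²/Ka
C₀ = 2.45 × 10^-3 + (2.45 × 10^-3)²/(1.4 × 10^-4) = 4.53 × 10^-2 M

C₀ = 4.5 × 10^-2 M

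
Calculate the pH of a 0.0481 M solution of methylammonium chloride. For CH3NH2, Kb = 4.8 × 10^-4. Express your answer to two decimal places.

pH = 6.00

CH3NH3+ is the conjugate acid of the weak base CH3NH2.
Ka = Kw/Kb = 1.0×10^-14 / 4.8 × 10^-4 = 2.08 × 10^-11
From the ICE table, Ka = [H+]²/(0.0481 − [H+]) = 2.08 × 10^-11.
Assume [H+] ≪ 0.0481: [H+] ≈ √(2.08 × 10^-11 × 0.0481) = 1.00 × 10^-6 M
([H+]/C₀ = 0.0021% < 5%, so the approximation holds.)
pH = −log[H+] = −log(1.00 × 10^-6) = 6.00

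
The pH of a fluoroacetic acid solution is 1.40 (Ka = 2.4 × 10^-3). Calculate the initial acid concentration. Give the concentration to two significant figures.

C₀ = 7.0 × 10^-1 M

[H+] = 10^(-1.40) = 3.98 × 10^-2 M = x
Ka = x²/(C₀ − x) ⇒ C₀ = x + x²/Ka
C₀ = 3.98 × 10^-2 + (3.98 × 10^-2)²/(2.4 × 10^-3) = 7.00 × 10^-1 M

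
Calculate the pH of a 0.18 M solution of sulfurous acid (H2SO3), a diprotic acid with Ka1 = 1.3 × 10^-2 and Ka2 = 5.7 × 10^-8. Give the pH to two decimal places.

Since Ka1 ≫ Ka2, the first ionization dominates [H+].
Ka1 = x²/(0.18 − x) = 1.3 × 10^-2
Solving the quadratic: x = (−Ka1 + √(Ka1² + 4·Ka1·C₀))/2 = 4.23 × 10^-2 M
pH = −log(4.23 × 10^-2) = 1.37

pH = 1.37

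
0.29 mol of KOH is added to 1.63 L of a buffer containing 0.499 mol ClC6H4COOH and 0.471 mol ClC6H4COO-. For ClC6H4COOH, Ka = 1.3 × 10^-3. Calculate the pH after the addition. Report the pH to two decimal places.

pH = 3.45

OH- converts ClC6H4COOH to ClC6H4COO-: ClC6H4COOH → 0.209 mol, ClC6H4COO- → 0.761 mol.
pKa = −log(1.3 × 10^-3) = 2.886
Henderson–Hasselbalch with mole ratio 0.761/0.209: pH = 2.886 + (+0.561)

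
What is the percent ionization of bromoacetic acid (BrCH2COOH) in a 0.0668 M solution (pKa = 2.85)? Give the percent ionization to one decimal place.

13.5%

BrCH2COOH ⇌ BrCH2COO- + H+; let x = [H+] at equilibrium.
Ka = 10^(−2.85) = 1.41 × 10^-3
Ka = x²/(C₀ − x); solving the quadratic gives x = 9.03 × 10^-3 M.
% ionization = x/C₀ × 100% = 9.03 × 10^-3/0.0668 × 100% = 13.5%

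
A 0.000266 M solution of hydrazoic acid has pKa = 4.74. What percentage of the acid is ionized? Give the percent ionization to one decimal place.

HN3 ⇌ N3- + H+; let x = [H+] at equilibrium.
Ka = 10^(−4.74) = 1.82 × 10^-5
Ka = x²/(C₀ − x); solving the quadratic gives x = 6.11 × 10^-5 M.
Fraction ionized = 6.11 × 10^-5 / 0.000266 = 0.2297 → 23.0%

23.0%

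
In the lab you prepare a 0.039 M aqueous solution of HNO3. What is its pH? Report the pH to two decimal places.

HNO3 is a strong acid and dissociates completely, so [H+] = 0.039 M.
pH = -log(0.039) = 1.41

pH = 1.41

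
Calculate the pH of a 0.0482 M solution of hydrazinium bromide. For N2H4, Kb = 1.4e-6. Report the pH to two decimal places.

pH = 4.73

N2H5+ is the conjugate acid of the weak base N2H4.
Ka = Kw/Kb = 1.0×10^-14 / 1.4 × 10^-6 = 7.14 × 10^-9
Ka = [H+]²/(0.0482 − [H+]) = 7.14 × 10^-9
Assume [H+] ≪ 0.0482: [H+] ≈ √(7.14 × 10^-9 × 0.0482) = 1.86 × 10^-5 M
([H+]/C₀ = 0.038% < 5%, so the approximation holds.)
pH = −log(1.86 × 10^-5) = 4.73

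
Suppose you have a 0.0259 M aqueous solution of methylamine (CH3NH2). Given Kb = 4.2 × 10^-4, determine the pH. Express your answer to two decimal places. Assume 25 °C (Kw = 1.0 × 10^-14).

pH = 11.49

CH3NH2 + H2O ⇌ CH3NH3+ + OH-
From the ICE table, Kb = [OH-]²/(0.0259 − [OH-]) = 4.2 × 10^-4.
The 5% rule fails; solving [OH-]² + Kb·[OH-] − Kb·C₀ = 0 exactly:
[OH-] = (−Kb + √(Kb² + 4·Kb·C₀))/2 = 3.09 × 10^-3 M
pOH = 2.51, so pH = 14.00 − pOH = 11.49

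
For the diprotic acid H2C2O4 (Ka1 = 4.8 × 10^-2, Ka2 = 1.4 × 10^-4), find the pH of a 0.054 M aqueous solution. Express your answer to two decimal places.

pH = 1.49

Since Ka1 ≫ Ka2, the first ionization dominates [H+].
Ka1 = x²/(0.054 − x) = 4.8 × 10^-2
Solving the quadratic: x = (−Ka1 + √(Ka1² + 4·Ka1·C₀))/2 = 3.23 × 10^-2 M
pH = −log(3.23 × 10^-2) = 1.49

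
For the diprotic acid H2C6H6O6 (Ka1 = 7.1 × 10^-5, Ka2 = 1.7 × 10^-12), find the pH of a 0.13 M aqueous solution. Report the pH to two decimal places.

Ka1 ≫ Ka2, so treat the first dissociation as the only significant source of H+.
Ka1 = x²/(0.13 − x) = 7.1 × 10^-5
x ≈ √(7.1 × 10^-5 × 0.13) = 3.04 × 10^-3 M
pH = −log(3.04 × 10^-3) = 2.52

pH = 2.52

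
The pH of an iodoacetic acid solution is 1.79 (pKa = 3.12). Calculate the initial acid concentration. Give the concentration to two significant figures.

C₀ = 3.6 × 10^-1 M

[H+] = 10^(-1.79) = 1.62 × 10^-2 M = x
Ka = 10^(−3.12) = 7.59 × 10^-4
Ka = x²/(C₀ − x) ⇒ C₀ = x + x²/Ka
C₀ = 1.62 × 10^-2 + (1.62 × 10^-2)²/(7.59 × 10^-4) = 3.62 × 10^-1 M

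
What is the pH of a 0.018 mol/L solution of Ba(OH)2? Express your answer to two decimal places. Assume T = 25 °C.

pH = 12.56

Ba(OH)2 is a strong base (each formula unit releases 2 OH-); [OH-] = 0.036 M.
pOH = -log(0.036) = 1.44
pH = 14.00 - 1.44 = 12.56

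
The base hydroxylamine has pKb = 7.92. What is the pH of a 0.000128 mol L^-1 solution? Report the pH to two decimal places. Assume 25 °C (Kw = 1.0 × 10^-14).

NH2OH + H2O ⇌ NH3OH+ + OH-
Kb = 10^(−7.92) = 1.20 × 10^-8
From the ICE table, Kb = x²/(0.000128 − x) = 1.20 × 10^-8.
Assume x ≪ 0.000128: x ≈ √(1.20 × 10^-8 × 0.000128) = 1.24 × 10^-6 M
pOH = −log(1.24 × 10^-6) = 5.91; pH = 14.00 − 5.91 = 8.09

pH = 8.09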